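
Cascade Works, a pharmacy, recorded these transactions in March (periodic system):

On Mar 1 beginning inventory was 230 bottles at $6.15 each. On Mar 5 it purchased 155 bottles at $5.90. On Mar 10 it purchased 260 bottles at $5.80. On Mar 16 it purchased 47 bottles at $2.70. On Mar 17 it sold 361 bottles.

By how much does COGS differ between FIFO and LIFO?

$233.90

FIFO COGS: 230 @ $6.15 + 131 @ $5.90 = $2,187.40
LIFO COGS: 47 @ $2.70 + 260 @ $5.80 + 54 @ $5.90 = $1,953.50
Difference = |$2,187.40 − $1,953.50| = $233.90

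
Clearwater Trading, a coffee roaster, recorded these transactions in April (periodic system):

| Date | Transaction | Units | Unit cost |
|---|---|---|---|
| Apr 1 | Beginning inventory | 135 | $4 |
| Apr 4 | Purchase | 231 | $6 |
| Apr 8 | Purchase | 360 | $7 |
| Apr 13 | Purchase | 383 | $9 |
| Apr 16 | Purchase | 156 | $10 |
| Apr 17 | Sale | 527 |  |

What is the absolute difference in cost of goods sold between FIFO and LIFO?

FIFO COGS: 135 @ $4 + 231 @ $6 + 161 @ $7 = $3,053
LIFO COGS: 156 @ $10 + 371 @ $9 = $4,899
Difference = |$3,053 − $4,899| = $1,846

$1,846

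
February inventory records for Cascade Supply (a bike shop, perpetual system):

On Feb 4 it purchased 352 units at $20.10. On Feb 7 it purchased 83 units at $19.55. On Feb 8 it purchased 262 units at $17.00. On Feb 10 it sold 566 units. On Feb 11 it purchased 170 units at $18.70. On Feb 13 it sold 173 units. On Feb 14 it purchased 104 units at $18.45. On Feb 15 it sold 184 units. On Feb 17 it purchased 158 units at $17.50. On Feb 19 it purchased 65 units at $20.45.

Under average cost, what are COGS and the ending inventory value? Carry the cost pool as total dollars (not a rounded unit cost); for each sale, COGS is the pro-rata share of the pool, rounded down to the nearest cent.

After Feb 4: 352 on hand, pool $7,075.20 (≈ $20.1000 each)
After Feb 7: 435 on hand, pool $8,697.85 (≈ $19.9951 each)
After Feb 8: 697 on hand, pool $13,151.85 (≈ $18.8692 each)
Feb 10, sell 566: 566/697 × $13,151.85 → $10,679.98
After Feb 11: 301 on hand, pool $5,650.87 (≈ $18.7737 each)
Feb 13, sell 173: 173/301 × $5,650.87 → $3,247.84
After Feb 14: 232 on hand, pool $4,321.83 (≈ $18.6286 each)
Feb 15, sell 184: 184/232 × $4,321.83 → $3,427.65
After Feb 17: 206 on hand, pool $3,659.18 (≈ $17.7630 each)
After Feb 19: 271 on hand, pool $4,988.43 (≈ $18.4075 each)
Total COGS = $10,679.98 + $3,247.84 + $3,427.65 = $17,355.47
Ending inventory (cost pool remaining) = $4,988.43

COGS = $17,355.47; ending inventory = $4,988.43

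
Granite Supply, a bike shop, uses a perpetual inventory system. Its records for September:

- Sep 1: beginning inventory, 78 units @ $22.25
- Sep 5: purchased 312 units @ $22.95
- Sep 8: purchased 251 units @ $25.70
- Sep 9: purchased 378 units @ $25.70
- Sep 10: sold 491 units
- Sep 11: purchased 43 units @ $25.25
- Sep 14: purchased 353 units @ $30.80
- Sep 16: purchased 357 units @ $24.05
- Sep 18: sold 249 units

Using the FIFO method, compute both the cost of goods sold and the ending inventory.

COGS = $17,890.90; ending inventory = $27,714.30

Sep 10, 491 sold [FIFO — oldest first]: 78 @ $22.25 + 312 @ $22.95 + 101 @ $25.70 = $11,491.60
Sep 18, 249 sold [FIFO — oldest first]: 150 @ $25.70 + 99 @ $25.70 = $6,399.30
Total COGS = $11,491.60 + $6,399.30 = $17,890.90
Ending inventory: 279 @ $25.70 + 43 @ $25.25 + 353 @ $30.80 + 357 @ $24.05 = $27,714.30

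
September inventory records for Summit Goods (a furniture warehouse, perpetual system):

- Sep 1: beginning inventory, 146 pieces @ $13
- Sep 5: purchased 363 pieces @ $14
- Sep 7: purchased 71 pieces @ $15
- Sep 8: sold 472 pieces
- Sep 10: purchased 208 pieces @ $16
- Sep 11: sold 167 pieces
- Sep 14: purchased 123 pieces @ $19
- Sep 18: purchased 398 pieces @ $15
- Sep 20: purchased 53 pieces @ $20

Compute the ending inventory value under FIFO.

Sep 8, 472 sold [FIFO — oldest first]: 146 @ $13 + 326 @ $14 = $6,462
Sep 11, 167 sold [FIFO — oldest first]: 37 @ $14 + 71 @ $15 + 59 @ $16 = $2,527
Total COGS = $6,462 + $2,527 = $8,989
Ending inventory: 149 @ $16 + 123 @ $19 + 398 @ $15 + 53 @ $20 = $11,751

Ending inventory = $11,751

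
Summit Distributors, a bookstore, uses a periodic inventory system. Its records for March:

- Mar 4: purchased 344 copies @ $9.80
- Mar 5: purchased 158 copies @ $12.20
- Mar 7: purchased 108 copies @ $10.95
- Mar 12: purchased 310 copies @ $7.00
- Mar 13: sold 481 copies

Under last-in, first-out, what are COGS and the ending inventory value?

Mar 13, 481 sold [LIFO — newest first]: 310 @ $7.00 + 108 @ $10.95 + 63 @ $12.20 = $4,121.20
Ending inventory: 344 @ $9.80 + 95 @ $12.20 = $4,530.20
Check: goods available $8,651.40 = COGS $4,121.20 + ending $4,530.20

COGS = $4,121.20; ending inventory = $4,530.20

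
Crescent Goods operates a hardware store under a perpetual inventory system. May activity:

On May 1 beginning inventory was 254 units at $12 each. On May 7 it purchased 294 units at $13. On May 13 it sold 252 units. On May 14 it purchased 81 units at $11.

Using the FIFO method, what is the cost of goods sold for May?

May 13, 252 sold [FIFO — oldest first]: 252 @ $12 = $3,024
Ending inventory: 2 @ $12 + 294 @ $13 + 81 @ $11 = $4,737

COGS = $3,024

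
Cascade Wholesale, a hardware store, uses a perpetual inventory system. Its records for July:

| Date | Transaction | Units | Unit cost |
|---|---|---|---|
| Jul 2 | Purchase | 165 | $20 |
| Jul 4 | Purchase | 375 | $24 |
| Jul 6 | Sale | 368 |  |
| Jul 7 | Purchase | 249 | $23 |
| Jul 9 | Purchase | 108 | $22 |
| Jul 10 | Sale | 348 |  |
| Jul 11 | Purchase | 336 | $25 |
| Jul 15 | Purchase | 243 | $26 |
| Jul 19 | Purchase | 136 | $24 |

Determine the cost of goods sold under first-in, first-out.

Jul 6, 368 sold [FIFO — oldest first]: 165 @ $20 + 203 @ $24 = $8,172
Jul 10, 348 sold [FIFO — oldest first]: 172 @ $24 + 176 @ $23 = $8,176
Total COGS = $8,172 + $8,176 = $16,348
Ending inventory: 73 @ $23 + 108 @ $22 + 336 @ $25 + 243 @ $26 + 136 @ $24 = $22,037
Check: goods available $38,385 = COGS $16,348 + ending $22,037

COGS = $16,348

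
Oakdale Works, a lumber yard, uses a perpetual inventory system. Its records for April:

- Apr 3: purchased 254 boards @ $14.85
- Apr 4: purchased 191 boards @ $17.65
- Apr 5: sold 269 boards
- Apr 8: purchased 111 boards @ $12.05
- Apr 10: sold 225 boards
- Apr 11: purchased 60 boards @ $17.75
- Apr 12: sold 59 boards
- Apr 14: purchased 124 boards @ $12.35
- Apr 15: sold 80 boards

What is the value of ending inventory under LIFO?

Ending inventory = $1,481.85

Apr 5, 269 sold [LIFO — newest first]: 191 @ $17.65 + 78 @ $14.85 = $4,529.45
Apr 10, 225 sold [LIFO — newest first]: 111 @ $12.05 + 114 @ $14.85 = $3,030.45
Apr 12, 59 sold [LIFO — newest first]: 59 @ $17.75 = $1,047.25
Apr 15, 80 sold [LIFO — newest first]: 80 @ $12.35 = $988.00
Total COGS = $4,529.45 + $3,030.45 + $1,047.25 + $988.00 = $9,595.15
Ending inventory: 62 @ $14.85 + 1 @ $17.75 + 44 @ $12.35 = $1,481.85
Check: goods available $11,077.00 = COGS $9,595.15 + ending $1,481.85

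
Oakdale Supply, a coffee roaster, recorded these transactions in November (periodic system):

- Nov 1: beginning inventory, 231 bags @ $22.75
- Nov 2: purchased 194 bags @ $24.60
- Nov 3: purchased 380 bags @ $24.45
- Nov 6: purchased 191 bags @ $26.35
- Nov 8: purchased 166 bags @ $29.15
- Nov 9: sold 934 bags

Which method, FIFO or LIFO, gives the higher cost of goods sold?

FIFO COGS: 231 @ $22.75 + 194 @ $24.60 + 380 @ $24.45 + 129 @ $26.35 = $22,717.80
LIFO COGS: 166 @ $29.15 + 191 @ $26.35 + 380 @ $24.45 + 194 @ $24.60 + 3 @ $22.75 = $24,003.40

LIFO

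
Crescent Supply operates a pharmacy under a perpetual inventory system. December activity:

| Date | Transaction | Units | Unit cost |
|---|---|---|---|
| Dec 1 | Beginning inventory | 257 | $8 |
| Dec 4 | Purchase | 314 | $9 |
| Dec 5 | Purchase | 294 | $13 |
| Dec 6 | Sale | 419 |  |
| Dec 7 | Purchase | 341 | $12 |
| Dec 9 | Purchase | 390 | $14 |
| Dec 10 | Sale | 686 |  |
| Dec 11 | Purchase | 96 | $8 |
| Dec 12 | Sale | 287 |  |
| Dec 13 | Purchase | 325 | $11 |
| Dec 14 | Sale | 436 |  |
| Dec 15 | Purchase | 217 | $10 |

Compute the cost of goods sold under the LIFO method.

Dec 6, 419 sold [LIFO — newest first]: 294 @ $13 + 125 @ $9 = $4,947
Dec 10, 686 sold [LIFO — newest first]: 390 @ $14 + 296 @ $12 = $9,012
Dec 12, 287 sold [LIFO — newest first]: 96 @ $8 + 45 @ $12 + 146 @ $9 = $2,622
Dec 14, 436 sold [LIFO — newest first]: 325 @ $11 + 43 @ $9 + 68 @ $8 = $4,506
Total COGS = $4,947 + $9,012 + $2,622 + $4,506 = $21,087
Ending inventory: 189 @ $8 + 217 @ $10 = $3,682

COGS = $21,087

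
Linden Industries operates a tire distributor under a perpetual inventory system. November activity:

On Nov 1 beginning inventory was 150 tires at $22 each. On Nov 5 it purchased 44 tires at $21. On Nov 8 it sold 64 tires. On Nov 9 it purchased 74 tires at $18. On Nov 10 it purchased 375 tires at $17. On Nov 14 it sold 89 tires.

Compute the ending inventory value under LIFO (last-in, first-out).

Ending inventory = $9,054

Nov 8, 64 sold [LIFO — newest first]: 44 @ $21 + 20 @ $22 = $1,364
Nov 14, 89 sold [LIFO — newest first]: 89 @ $17 = $1,513
Total COGS = $1,364 + $1,513 = $2,877
Ending inventory: 130 @ $22 + 74 @ $18 + 286 @ $17 = $9,054
Check: goods available $11,931 = COGS $2,877 + ending $9,054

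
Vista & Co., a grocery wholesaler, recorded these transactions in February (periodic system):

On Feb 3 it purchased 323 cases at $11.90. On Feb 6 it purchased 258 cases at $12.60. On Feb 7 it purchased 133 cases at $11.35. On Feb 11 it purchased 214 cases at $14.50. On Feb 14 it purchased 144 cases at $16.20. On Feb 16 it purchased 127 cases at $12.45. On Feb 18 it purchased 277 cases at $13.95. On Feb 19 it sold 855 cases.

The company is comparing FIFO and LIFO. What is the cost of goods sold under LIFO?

COGS = $11,936.65

FIFO COGS: 323 @ $11.90 + 258 @ $12.60 + 133 @ $11.35 + 141 @ $14.50 = $10,648.55
LIFO COGS: 277 @ $13.95 + 127 @ $12.45 + 144 @ $16.20 + 214 @ $14.50 + 93 @ $11.35 = $11,936.65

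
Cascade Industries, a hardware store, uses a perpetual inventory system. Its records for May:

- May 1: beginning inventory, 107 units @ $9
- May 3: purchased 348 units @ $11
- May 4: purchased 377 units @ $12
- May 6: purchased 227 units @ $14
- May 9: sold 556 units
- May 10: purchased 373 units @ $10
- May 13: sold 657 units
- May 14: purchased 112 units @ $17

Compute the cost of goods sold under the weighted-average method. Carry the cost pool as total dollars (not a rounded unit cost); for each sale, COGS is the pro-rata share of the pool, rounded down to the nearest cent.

After May 1: 107 on hand, pool $963.00 (≈ $9.0000 each)
After May 3: 455 on hand, pool $4,791.00 (≈ $10.5297 each)
After May 4: 832 on hand, pool $9,315.00 (≈ $11.1959 each)
After May 6: 1059 on hand, pool $12,493.00 (≈ $11.7970 each)
May 9, sell 556: 556/1059 × $12,493.00 → $6,559.11
After May 10: 876 on hand, pool $9,663.89 (≈ $11.0318 each)
May 13, sell 657: 657/876 × $9,663.89 → $7,247.91
After May 14: 331 on hand, pool $4,319.98 (≈ $13.0513 each)
Total COGS = $6,559.11 + $7,247.91 = $13,807.02
Ending inventory (cost pool remaining) = $4,319.98

COGS = $13,807.02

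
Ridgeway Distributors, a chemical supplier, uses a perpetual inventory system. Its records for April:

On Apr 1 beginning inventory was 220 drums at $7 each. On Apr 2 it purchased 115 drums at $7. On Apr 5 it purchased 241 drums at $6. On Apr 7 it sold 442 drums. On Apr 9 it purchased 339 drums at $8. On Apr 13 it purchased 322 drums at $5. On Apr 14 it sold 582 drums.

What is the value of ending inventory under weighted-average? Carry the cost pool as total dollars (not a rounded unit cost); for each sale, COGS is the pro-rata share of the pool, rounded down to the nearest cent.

Ending inventory = $1,394.27

After Apr 1: 220 on hand, pool $1,540.00 (≈ $7.0000 each)
After Apr 2: 335 on hand, pool $2,345.00 (≈ $7.0000 each)
After Apr 5: 576 on hand, pool $3,791.00 (≈ $6.5816 each)
Apr 7, sell 442: 442/576 × $3,791.00 → $2,909.06
After Apr 9: 473 on hand, pool $3,593.94 (≈ $7.5982 each)
After Apr 13: 795 on hand, pool $5,203.94 (≈ $6.5458 each)
Apr 14, sell 582: 582/795 × $5,203.94 → $3,809.67
Total COGS = $2,909.06 + $3,809.67 = $6,718.73
Ending inventory (cost pool remaining) = $1,394.27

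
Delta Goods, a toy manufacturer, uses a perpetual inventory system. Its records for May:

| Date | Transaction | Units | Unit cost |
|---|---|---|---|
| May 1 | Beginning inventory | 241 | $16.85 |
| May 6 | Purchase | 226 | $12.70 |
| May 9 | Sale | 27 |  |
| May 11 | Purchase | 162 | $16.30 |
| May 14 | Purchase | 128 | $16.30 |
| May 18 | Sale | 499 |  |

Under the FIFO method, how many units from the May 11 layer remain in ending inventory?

May 9, 27 sold [FIFO — oldest first]: 27 @ $16.85 = $454.95
May 18, 499 sold [FIFO — oldest first]: 214 @ $16.85 + 226 @ $12.70 + 59 @ $16.30 = $7,437.80
Total COGS = $454.95 + $7,437.80 = $7,892.75
Ending inventory: 103 @ $16.30 + 128 @ $16.30 = $3,765.30
Check: goods available $11,658.05 = COGS $7,892.75 + ending $3,765.30

103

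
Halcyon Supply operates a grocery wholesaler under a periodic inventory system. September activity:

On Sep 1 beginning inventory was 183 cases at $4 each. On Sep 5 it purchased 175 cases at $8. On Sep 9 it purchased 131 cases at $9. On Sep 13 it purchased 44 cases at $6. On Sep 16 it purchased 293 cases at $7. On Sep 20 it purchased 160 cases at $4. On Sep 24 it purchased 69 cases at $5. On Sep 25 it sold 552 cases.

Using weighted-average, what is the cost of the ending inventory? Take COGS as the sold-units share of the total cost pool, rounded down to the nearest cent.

Ending inventory = $3,151.98

Sep 25, sell 552: 552/1055 × $6,611.00 → $3,459.02
Ending inventory (cost pool remaining) = $3,151.98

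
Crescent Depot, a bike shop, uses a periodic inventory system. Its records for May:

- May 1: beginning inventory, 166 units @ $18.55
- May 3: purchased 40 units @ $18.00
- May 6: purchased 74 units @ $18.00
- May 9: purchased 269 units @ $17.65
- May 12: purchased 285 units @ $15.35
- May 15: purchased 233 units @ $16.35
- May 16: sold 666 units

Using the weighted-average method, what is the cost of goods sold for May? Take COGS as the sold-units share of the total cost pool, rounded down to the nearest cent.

COGS = $11,274.84

May 16, sell 666: 666/1067 × $18,063.45 → $11,274.84
Ending inventory (cost pool remaining) = $6,788.61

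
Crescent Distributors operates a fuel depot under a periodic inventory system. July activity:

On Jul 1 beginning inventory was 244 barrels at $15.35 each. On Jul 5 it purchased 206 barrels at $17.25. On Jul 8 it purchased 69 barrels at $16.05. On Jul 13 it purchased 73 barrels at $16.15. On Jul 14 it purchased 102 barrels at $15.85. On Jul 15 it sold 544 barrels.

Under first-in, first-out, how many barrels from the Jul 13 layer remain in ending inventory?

48

Jul 15, 544 sold [FIFO — oldest first]: 244 @ $15.35 + 206 @ $17.25 + 69 @ $16.05 + 25 @ $16.15 = $8,810.10
Ending inventory: 48 @ $16.15 + 102 @ $15.85 = $2,391.90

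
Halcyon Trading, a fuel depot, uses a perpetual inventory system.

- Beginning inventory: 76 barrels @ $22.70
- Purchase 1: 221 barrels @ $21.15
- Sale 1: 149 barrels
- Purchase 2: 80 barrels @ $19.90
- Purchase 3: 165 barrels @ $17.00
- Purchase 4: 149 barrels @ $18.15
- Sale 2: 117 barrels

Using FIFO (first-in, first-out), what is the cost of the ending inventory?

Ending inventory = $7,757.00

Sale 1 (149) [FIFO — oldest first]: 76 @ $22.70 + 73 @ $21.15 = $3,269.15
Sale 2 (117) [FIFO — oldest first]: 117 @ $21.15 = $2,474.55
Total COGS = $3,269.15 + $2,474.55 = $5,743.70
Ending inventory: 31 @ $21.15 + 80 @ $19.90 + 165 @ $17.00 + 149 @ $18.15 = $7,757.00
Check: goods available $13,500.70 = COGS $5,743.70 + ending $7,757.00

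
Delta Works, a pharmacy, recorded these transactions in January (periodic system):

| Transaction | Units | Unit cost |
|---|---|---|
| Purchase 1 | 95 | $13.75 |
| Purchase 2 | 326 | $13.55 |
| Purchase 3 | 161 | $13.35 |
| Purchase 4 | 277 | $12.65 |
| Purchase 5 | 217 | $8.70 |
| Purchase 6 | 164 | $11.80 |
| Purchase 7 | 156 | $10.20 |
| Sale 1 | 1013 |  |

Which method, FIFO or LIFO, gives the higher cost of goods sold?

FIFO

FIFO COGS: 95 @ $13.75 + 326 @ $13.55 + 161 @ $13.35 + 277 @ $12.65 + 154 @ $8.70 = $12,716.75
LIFO COGS: 156 @ $10.20 + 164 @ $11.80 + 217 @ $8.70 + 277 @ $12.65 + 161 @ $13.35 + 38 @ $13.55 = $11,582.60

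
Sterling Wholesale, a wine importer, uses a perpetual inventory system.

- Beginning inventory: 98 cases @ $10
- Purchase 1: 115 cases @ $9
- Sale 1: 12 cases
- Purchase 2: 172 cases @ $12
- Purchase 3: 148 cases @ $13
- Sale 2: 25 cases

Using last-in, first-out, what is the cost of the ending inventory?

Sale 1 (12) [LIFO — newest first]: 12 @ $9 = $108
Sale 2 (25) [LIFO — newest first]: 25 @ $13 = $325
Total COGS = $108 + $325 = $433
Ending inventory: 98 @ $10 + 103 @ $9 + 172 @ $12 + 123 @ $13 = $5,570

Ending inventory = $5,570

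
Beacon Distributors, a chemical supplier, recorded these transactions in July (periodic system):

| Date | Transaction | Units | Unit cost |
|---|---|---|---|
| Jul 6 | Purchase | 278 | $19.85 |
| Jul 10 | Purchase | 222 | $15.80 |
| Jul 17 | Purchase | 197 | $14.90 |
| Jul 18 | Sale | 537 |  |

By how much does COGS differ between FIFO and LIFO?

$792.00

FIFO COGS: 278 @ $19.85 + 222 @ $15.80 + 37 @ $14.90 = $9,577.20
LIFO COGS: 197 @ $14.90 + 222 @ $15.80 + 118 @ $19.85 = $8,785.20
Difference = |$9,577.20 − $8,785.20| = $792.00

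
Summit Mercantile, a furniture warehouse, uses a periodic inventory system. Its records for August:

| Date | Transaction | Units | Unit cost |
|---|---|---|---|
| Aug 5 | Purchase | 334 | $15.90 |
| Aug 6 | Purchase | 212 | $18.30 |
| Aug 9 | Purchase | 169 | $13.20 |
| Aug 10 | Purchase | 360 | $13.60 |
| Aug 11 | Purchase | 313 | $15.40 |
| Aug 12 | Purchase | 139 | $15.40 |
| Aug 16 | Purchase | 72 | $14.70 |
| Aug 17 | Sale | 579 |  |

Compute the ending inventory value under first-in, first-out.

Ending inventory = $14,710.40

Aug 17, 579 sold [FIFO — oldest first]: 334 @ $15.90 + 212 @ $18.30 + 33 @ $13.20 = $9,625.80
Ending inventory: 136 @ $13.20 + 360 @ $13.60 + 313 @ $15.40 + 139 @ $15.40 + 72 @ $14.70 = $14,710.40
Check: goods available $24,336.20 = COGS $9,625.80 + ending $14,710.40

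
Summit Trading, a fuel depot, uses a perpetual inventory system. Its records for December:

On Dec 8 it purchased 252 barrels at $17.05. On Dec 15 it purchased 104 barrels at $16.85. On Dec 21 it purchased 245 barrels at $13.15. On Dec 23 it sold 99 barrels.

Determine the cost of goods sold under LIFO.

Dec 23, 99 sold [LIFO — newest first]: 99 @ $13.15 = $1,301.85
Ending inventory: 252 @ $17.05 + 104 @ $16.85 + 146 @ $13.15 = $7,968.90
Check: goods available $9,270.75 = COGS $1,301.85 + ending $7,968.90

COGS = $1,301.85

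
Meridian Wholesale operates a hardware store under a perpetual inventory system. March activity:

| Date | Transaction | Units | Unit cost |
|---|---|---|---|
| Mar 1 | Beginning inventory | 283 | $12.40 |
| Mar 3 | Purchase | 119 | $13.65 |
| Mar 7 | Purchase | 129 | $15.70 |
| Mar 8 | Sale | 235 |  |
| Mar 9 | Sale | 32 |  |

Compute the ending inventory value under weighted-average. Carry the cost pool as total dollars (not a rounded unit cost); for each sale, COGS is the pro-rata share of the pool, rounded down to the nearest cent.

After Mar 1: 283 on hand, pool $3,509.20 (≈ $12.4000 each)
After Mar 3: 402 on hand, pool $5,133.55 (≈ $12.7700 each)
After Mar 7: 531 on hand, pool $7,158.85 (≈ $13.4818 each)
Mar 8, sell 235: 235/531 × $7,158.85 → $3,168.22
Mar 9, sell 32: 32/296 × $3,990.63 → $431.41
Total COGS = $3,168.22 + $431.41 = $3,599.63
Ending inventory (cost pool remaining) = $3,559.22

Ending inventory = $3,559.22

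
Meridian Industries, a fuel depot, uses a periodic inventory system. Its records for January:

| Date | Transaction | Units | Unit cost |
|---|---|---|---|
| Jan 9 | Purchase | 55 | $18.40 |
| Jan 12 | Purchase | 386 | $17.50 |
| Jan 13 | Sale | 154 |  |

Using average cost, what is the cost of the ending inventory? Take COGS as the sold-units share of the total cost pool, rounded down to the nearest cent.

Jan 13, sell 154: 154/441 × $7,767.00 → $2,712.28
Ending inventory (cost pool remaining) = $5,054.72
Check: goods available $7,767.00 = COGS $2,712.28 + ending $5,054.72

Ending inventory = $5,054.72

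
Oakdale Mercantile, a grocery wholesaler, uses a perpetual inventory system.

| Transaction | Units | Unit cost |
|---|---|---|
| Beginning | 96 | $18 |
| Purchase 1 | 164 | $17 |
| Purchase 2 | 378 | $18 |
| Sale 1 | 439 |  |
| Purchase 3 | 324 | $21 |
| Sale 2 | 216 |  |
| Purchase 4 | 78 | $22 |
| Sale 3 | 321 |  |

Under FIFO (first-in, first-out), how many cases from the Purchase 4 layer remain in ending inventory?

Sale 1 (439) [FIFO — oldest first]: 96 @ $18 + 164 @ $17 + 179 @ $18 = $7,738
Sale 2 (216) [FIFO — oldest first]: 199 @ $18 + 17 @ $21 = $3,939
Sale 3 (321) [FIFO — oldest first]: 307 @ $21 + 14 @ $22 = $6,755
Total COGS = $7,738 + $3,939 + $6,755 = $18,432
Ending inventory: 64 @ $22 = $1,408
Check: goods available $19,840 = COGS $18,432 + ending $1,408

64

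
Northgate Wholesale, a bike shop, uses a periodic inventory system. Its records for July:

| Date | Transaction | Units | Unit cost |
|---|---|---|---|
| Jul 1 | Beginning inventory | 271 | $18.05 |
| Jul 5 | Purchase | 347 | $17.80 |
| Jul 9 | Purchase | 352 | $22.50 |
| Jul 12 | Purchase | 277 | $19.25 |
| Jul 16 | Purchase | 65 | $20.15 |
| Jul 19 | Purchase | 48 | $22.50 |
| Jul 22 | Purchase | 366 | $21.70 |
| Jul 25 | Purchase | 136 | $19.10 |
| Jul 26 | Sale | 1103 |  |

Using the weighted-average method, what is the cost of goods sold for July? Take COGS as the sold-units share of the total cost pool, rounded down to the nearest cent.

COGS = $22,065.89

Jul 26, sell 1103: 1103/1862 × $37,249.95 → $22,065.89
Ending inventory (cost pool remaining) = $15,184.06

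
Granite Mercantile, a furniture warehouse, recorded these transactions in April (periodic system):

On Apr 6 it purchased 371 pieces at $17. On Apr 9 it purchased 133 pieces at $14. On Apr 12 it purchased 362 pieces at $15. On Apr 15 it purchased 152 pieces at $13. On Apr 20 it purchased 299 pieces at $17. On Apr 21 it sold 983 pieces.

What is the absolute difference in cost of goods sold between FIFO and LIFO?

$140

FIFO COGS: 371 @ $17 + 133 @ $14 + 362 @ $15 + 117 @ $13 = $15,120
LIFO COGS: 299 @ $17 + 152 @ $13 + 362 @ $15 + 133 @ $14 + 37 @ $17 = $14,980
Difference = |$15,120 − $14,980| = $140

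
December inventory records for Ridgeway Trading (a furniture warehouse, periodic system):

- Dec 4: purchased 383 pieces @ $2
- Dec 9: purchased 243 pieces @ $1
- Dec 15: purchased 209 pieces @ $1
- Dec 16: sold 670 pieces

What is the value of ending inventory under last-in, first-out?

Ending inventory = $330

Dec 16, 670 sold [LIFO — newest first]: 209 @ $1 + 243 @ $1 + 218 @ $2 = $888
Ending inventory: 165 @ $2 = $330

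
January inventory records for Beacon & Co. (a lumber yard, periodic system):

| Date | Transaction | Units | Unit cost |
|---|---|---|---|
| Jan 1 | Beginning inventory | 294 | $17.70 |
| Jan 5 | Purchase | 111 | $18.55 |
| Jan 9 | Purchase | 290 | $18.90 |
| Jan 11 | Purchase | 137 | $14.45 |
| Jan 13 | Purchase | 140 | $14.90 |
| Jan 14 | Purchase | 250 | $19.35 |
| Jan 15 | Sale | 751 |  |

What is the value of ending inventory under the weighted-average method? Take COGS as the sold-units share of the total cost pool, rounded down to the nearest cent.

Jan 15, sell 751: 751/1222 × $21,647.00 → $13,303.51
Ending inventory (cost pool remaining) = $8,343.49
Check: goods available $21,647.00 = COGS $13,303.51 + ending $8,343.49

Ending inventory = $8,343.49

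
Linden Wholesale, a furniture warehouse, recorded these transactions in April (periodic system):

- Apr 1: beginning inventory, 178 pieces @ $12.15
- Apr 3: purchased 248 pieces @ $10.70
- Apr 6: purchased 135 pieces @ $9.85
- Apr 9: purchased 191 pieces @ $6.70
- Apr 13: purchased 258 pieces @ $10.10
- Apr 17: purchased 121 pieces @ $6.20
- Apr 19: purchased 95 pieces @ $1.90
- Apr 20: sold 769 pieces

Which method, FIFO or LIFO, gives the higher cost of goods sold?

FIFO COGS: 178 @ $12.15 + 248 @ $10.70 + 135 @ $9.85 + 191 @ $6.70 + 17 @ $10.10 = $7,597.45
LIFO COGS: 95 @ $1.90 + 121 @ $6.20 + 258 @ $10.10 + 191 @ $6.70 + 104 @ $9.85 = $5,840.60

FIFO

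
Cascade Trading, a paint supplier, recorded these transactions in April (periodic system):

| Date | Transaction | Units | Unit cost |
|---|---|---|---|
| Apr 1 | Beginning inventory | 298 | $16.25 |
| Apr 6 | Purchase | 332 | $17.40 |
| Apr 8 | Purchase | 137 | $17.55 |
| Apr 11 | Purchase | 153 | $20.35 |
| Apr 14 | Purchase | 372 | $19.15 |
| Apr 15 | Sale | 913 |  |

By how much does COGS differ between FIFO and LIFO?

$1,014.35

FIFO COGS: 298 @ $16.25 + 332 @ $17.40 + 137 @ $17.55 + 146 @ $20.35 = $15,994.75
LIFO COGS: 372 @ $19.15 + 153 @ $20.35 + 137 @ $17.55 + 251 @ $17.40 = $17,009.10
Difference = |$15,994.75 − $17,009.10| = $1,014.35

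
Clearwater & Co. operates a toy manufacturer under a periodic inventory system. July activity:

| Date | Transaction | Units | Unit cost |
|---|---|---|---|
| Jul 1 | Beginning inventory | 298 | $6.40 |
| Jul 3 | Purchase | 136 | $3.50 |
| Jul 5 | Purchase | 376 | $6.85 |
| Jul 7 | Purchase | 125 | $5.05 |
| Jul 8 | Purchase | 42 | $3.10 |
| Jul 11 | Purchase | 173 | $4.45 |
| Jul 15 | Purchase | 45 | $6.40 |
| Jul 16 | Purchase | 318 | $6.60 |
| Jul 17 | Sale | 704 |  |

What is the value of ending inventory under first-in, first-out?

Jul 17, 704 sold [FIFO — oldest first]: 298 @ $6.40 + 136 @ $3.50 + 270 @ $6.85 = $4,232.70
Ending inventory: 106 @ $6.85 + 125 @ $5.05 + 42 @ $3.10 + 173 @ $4.45 + 45 @ $6.40 + 318 @ $6.60 = $4,644.20
Check: goods available $8,876.90 = COGS $4,232.70 + ending $4,644.20

Ending inventory = $4,644.20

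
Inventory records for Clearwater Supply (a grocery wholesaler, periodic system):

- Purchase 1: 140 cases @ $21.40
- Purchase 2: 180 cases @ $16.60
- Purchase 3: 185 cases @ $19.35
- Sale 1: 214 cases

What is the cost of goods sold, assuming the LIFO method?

COGS = $4,061.15

Sale 1 (214) [LIFO — newest first]: 185 @ $19.35 + 29 @ $16.60 = $4,061.15
Ending inventory: 140 @ $21.40 + 151 @ $16.60 = $5,502.60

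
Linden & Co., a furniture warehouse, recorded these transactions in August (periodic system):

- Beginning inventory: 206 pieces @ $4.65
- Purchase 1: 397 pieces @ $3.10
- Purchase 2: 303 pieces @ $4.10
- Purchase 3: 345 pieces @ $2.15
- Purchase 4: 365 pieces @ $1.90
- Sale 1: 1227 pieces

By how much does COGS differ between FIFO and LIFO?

$780.10

FIFO COGS: 206 @ $4.65 + 397 @ $3.10 + 303 @ $4.10 + 321 @ $2.15 = $4,121.05
LIFO COGS: 365 @ $1.90 + 345 @ $2.15 + 303 @ $4.10 + 214 @ $3.10 = $3,340.95
Difference = |$4,121.05 − $3,340.95| = $780.10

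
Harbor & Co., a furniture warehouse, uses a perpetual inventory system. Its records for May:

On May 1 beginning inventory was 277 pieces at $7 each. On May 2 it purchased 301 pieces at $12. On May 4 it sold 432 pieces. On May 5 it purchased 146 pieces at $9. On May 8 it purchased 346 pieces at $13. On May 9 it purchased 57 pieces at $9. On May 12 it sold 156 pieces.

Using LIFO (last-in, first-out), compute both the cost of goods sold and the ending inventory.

May 4, 432 sold [LIFO — newest first]: 301 @ $12 + 131 @ $7 = $4,529
May 12, 156 sold [LIFO — newest first]: 57 @ $9 + 99 @ $13 = $1,800
Total COGS = $4,529 + $1,800 = $6,329
Ending inventory: 146 @ $7 + 146 @ $9 + 247 @ $13 = $5,547
Check: goods available $11,876 = COGS $6,329 + ending $5,547

COGS = $6,329; ending inventory = $5,547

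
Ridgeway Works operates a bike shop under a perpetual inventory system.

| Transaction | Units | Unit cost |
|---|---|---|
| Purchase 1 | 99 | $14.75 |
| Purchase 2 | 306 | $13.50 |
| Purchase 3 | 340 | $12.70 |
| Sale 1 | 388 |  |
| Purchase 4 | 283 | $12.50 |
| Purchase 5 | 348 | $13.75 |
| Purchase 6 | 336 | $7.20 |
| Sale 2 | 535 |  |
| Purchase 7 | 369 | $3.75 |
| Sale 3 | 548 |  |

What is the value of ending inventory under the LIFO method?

Sale 1 (388) [LIFO — newest first]: 340 @ $12.70 + 48 @ $13.50 = $4,966.00
Sale 2 (535) [LIFO — newest first]: 336 @ $7.20 + 199 @ $13.75 = $5,155.45
Sale 3 (548) [LIFO — newest first]: 369 @ $3.75 + 149 @ $13.75 + 30 @ $12.50 = $3,807.50
Total COGS = $4,966.00 + $5,155.45 + $3,807.50 = $13,928.95
Ending inventory: 99 @ $14.75 + 258 @ $13.50 + 253 @ $12.50 = $8,105.75
Check: goods available $22,034.70 = COGS $13,928.95 + ending $8,105.75

Ending inventory = $8,105.75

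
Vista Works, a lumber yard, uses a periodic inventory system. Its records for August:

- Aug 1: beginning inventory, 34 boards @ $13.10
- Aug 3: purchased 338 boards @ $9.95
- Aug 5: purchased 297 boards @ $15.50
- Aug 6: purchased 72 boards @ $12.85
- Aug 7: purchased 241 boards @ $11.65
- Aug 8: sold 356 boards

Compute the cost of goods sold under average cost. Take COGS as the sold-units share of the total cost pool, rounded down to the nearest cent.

Aug 8, sell 356: 356/982 × $12,144.85 → $4,402.81
Ending inventory (cost pool remaining) = $7,742.04

COGS = $4,402.81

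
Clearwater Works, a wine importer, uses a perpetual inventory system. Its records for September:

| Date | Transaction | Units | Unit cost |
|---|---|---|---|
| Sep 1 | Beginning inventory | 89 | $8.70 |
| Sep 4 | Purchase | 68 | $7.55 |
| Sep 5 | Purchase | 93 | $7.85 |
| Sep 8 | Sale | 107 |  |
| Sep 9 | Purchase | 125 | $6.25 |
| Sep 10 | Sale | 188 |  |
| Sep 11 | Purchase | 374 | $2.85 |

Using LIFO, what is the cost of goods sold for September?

COGS = $2,103.00

Sep 8, 107 sold [LIFO — newest first]: 93 @ $7.85 + 14 @ $7.55 = $835.75
Sep 10, 188 sold [LIFO — newest first]: 125 @ $6.25 + 54 @ $7.55 + 9 @ $8.70 = $1,267.25
Total COGS = $835.75 + $1,267.25 = $2,103.00
Ending inventory: 80 @ $8.70 + 374 @ $2.85 = $1,761.90
Check: goods available $3,864.90 = COGS $2,103.00 + ending $1,761.90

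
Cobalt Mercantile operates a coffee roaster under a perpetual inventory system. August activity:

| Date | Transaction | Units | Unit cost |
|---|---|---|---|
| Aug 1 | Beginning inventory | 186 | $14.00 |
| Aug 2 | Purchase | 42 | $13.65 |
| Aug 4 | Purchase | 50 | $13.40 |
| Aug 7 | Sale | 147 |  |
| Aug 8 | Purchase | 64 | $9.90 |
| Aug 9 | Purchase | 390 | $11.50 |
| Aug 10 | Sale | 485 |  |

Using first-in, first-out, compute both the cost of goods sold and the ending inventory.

Aug 7, 147 sold [FIFO — oldest first]: 147 @ $14.00 = $2,058.00
Aug 10, 485 sold [FIFO — oldest first]: 39 @ $14.00 + 42 @ $13.65 + 50 @ $13.40 + 64 @ $9.90 + 290 @ $11.50 = $5,757.90
Total COGS = $2,058.00 + $5,757.90 = $7,815.90
Ending inventory: 100 @ $11.50 = $1,150.00
Check: goods available $8,965.90 = COGS $7,815.90 + ending $1,150.00

COGS = $7,815.90; ending inventory = $1,150.00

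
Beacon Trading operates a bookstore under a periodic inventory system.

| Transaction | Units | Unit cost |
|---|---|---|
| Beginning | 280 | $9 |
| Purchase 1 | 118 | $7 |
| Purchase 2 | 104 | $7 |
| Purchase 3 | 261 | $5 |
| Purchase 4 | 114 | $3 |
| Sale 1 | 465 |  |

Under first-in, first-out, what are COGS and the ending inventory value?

Sale 1 (465) [FIFO — oldest first]: 280 @ $9 + 118 @ $7 + 67 @ $7 = $3,815
Ending inventory: 37 @ $7 + 261 @ $5 + 114 @ $3 = $1,906

COGS = $3,815; ending inventory = $1,906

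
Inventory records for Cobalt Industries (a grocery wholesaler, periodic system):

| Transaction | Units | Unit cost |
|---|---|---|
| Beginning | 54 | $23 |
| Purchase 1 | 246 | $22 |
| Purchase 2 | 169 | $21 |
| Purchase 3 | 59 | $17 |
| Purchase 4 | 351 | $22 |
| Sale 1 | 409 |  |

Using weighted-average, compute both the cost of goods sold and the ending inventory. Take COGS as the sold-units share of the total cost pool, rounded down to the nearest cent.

Sale 1, sell 409: 409/879 × $18,928.00 → $8,807.22
Ending inventory (cost pool remaining) = $10,120.78

COGS = $8,807.22; ending inventory = $10,120.78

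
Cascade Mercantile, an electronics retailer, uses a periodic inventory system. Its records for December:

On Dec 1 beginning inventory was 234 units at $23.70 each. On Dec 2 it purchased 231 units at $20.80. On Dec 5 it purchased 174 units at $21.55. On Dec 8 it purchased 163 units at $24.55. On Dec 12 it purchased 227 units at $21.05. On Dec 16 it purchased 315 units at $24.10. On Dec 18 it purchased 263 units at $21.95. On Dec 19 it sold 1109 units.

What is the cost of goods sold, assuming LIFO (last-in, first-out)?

Dec 19, 1109 sold [LIFO — newest first]: 263 @ $21.95 + 315 @ $24.10 + 227 @ $21.05 + 163 @ $24.55 + 141 @ $21.55 = $25,182.90
Ending inventory: 234 @ $23.70 + 231 @ $20.80 + 33 @ $21.55 = $11,061.75

COGS = $25,182.90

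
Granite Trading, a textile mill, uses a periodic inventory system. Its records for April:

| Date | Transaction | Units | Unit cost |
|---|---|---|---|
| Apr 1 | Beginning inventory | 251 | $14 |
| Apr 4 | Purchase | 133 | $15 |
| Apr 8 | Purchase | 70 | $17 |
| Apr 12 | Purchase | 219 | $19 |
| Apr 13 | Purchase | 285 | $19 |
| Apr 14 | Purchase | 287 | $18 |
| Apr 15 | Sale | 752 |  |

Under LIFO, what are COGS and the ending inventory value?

Apr 15, 752 sold [LIFO — newest first]: 287 @ $18 + 285 @ $19 + 180 @ $19 = $14,001
Ending inventory: 251 @ $14 + 133 @ $15 + 70 @ $17 + 39 @ $19 = $7,440

COGS = $14,001; ending inventory = $7,440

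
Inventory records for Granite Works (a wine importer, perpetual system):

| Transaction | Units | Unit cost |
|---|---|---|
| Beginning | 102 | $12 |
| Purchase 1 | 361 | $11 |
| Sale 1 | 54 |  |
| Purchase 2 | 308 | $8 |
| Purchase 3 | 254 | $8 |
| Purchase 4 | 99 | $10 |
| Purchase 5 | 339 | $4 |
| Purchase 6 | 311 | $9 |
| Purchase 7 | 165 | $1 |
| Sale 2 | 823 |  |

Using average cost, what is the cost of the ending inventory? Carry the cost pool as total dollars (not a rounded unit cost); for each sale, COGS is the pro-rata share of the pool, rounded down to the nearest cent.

After Beginning: 102 on hand, pool $1,224.00 (≈ $12.0000 each)
After Purchase 1: 463 on hand, pool $5,195.00 (≈ $11.2203 each)
Sale 1, sell 54: 54/463 × $5,195.00 → $605.89
After Purchase 2: 717 on hand, pool $7,053.11 (≈ $9.8370 each)
After Purchase 3: 971 on hand, pool $9,085.11 (≈ $9.3564 each)
After Purchase 4: 1070 on hand, pool $10,075.11 (≈ $9.4160 each)
After Purchase 5: 1409 on hand, pool $11,431.11 (≈ $8.1129 each)
After Purchase 6: 1720 on hand, pool $14,230.11 (≈ $8.2733 each)
After Purchase 7: 1885 on hand, pool $14,395.11 (≈ $7.6367 each)
Sale 2, sell 823: 823/1885 × $14,395.11 → $6,284.97
Total COGS = $605.89 + $6,284.97 = $6,890.86
Ending inventory (cost pool remaining) = $8,110.14
Check: goods available $15,001.00 = COGS $6,890.86 + ending $8,110.14

Ending inventory = $8,110.14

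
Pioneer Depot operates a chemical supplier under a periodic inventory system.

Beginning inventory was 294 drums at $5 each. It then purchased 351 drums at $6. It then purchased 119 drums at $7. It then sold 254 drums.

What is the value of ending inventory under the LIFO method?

Ending inventory = $2,766

Sale 1 (254) [LIFO — newest first]: 119 @ $7 + 135 @ $6 = $1,643
Ending inventory: 294 @ $5 + 216 @ $6 = $2,766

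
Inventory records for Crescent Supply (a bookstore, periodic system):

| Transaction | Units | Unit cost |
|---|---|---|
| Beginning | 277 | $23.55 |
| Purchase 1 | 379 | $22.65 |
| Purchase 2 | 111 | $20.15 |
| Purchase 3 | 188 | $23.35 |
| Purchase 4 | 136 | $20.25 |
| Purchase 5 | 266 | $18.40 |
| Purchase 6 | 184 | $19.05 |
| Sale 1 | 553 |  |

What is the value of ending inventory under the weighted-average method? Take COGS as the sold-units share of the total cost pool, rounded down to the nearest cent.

Ending inventory = $21,085.73

Sale 1, sell 553: 553/1541 × $32,887.75 → $11,802.02
Ending inventory (cost pool remaining) = $21,085.73
Check: goods available $32,887.75 = COGS $11,802.02 + ending $21,085.73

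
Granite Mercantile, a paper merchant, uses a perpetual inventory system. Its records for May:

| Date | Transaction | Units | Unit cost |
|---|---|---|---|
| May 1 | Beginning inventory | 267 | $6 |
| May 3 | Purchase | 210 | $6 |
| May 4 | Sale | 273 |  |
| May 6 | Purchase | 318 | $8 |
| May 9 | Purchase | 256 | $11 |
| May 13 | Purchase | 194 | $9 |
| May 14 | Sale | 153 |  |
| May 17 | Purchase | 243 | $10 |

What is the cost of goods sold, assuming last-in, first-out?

COGS = $3,015

May 4, 273 sold [LIFO — newest first]: 210 @ $6 + 63 @ $6 = $1,638
May 14, 153 sold [LIFO — newest first]: 153 @ $9 = $1,377
Total COGS = $1,638 + $1,377 = $3,015
Ending inventory: 204 @ $6 + 318 @ $8 + 256 @ $11 + 41 @ $9 + 243 @ $10 = $9,383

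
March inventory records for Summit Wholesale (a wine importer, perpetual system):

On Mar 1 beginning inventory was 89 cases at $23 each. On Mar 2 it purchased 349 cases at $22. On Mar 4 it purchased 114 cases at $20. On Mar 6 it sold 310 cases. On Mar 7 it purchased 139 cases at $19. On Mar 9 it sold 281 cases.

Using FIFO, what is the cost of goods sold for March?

COGS = $12,746

Mar 6, 310 sold [FIFO — oldest first]: 89 @ $23 + 221 @ $22 = $6,909
Mar 9, 281 sold [FIFO — oldest first]: 128 @ $22 + 114 @ $20 + 39 @ $19 = $5,837
Total COGS = $6,909 + $5,837 = $12,746
Ending inventory: 100 @ $19 = $1,900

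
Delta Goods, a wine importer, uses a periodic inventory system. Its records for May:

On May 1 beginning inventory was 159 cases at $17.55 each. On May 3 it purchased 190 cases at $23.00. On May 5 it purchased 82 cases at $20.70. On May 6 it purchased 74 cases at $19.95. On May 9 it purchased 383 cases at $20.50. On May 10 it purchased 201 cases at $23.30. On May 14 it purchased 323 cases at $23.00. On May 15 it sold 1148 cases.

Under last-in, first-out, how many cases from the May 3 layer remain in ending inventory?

May 15, 1148 sold [LIFO — newest first]: 323 @ $23.00 + 201 @ $23.30 + 383 @ $20.50 + 74 @ $19.95 + 82 @ $20.70 + 85 @ $23.00 = $25,092.50
Ending inventory: 159 @ $17.55 + 105 @ $23.00 = $5,205.45

105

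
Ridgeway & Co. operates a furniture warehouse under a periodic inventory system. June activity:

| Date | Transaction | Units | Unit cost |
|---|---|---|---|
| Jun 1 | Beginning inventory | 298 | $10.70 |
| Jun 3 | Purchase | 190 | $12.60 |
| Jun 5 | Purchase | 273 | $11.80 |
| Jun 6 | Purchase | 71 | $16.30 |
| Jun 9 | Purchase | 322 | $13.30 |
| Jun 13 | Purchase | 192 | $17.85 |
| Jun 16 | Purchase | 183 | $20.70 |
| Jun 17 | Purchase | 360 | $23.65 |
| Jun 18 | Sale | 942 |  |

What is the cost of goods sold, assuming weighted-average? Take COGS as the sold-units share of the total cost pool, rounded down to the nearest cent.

Jun 18, sell 942: 942/1889 × $29,973.20 → $14,946.93
Ending inventory (cost pool remaining) = $15,026.27

COGS = $14,946.93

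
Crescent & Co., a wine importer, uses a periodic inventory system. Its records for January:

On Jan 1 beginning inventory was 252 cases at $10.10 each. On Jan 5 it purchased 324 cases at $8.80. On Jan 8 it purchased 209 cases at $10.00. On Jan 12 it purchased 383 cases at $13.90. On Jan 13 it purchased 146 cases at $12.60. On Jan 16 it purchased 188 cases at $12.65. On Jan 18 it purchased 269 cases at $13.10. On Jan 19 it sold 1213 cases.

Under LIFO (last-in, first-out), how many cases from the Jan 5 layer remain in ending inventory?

Jan 19, 1213 sold [LIFO — newest first]: 269 @ $13.10 + 188 @ $12.65 + 146 @ $12.60 + 383 @ $13.90 + 209 @ $10.00 + 18 @ $8.80 = $15,313.80
Ending inventory: 252 @ $10.10 + 306 @ $8.80 = $5,238.00
Check: goods available $20,551.80 = COGS $15,313.80 + ending $5,238.00

306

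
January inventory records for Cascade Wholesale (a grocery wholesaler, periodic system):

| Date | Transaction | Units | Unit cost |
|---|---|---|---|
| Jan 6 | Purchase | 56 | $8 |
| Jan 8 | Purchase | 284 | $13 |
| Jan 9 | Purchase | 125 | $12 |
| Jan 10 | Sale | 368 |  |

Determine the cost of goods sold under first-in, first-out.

COGS = $4,476

Jan 10, 368 sold [FIFO — oldest first]: 56 @ $8 + 284 @ $13 + 28 @ $12 = $4,476
Ending inventory: 97 @ $12 = $1,164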